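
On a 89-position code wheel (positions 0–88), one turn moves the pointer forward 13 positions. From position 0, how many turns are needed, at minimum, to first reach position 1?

89 = 6·13 + 11
13 = 1·11 + 2
11 = 5·2 + 1
2 = 2·1 + 0
Back-substituting gives 13·48 ≡ 1 (mod 89).

48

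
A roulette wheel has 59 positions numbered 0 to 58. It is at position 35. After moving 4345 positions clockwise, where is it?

14

Dividing 4345 by 59 gives quotient 73 and remainder 38.
(35 + 38) mod 59 = 14.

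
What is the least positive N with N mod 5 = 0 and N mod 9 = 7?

Since 9·4 ≡ 1 (mod 5), take x = 7 + 9·((0−7)·4 mod 5) = 7 + 9·2 = 25.
Check: 25 mod 5 = 0, 25 mod 9 = 7.

25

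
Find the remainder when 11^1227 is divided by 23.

14

Square-and-reduce mod 23: 11^1≡11, 11^2≡6, 11^4≡13, 11^8≡8, 11^16≡18, 11^32≡2, 11^64≡4, 11^128≡16, 11^256≡3, 11^512≡9, 11^1024≡12.
1227 = 1 + 2 + 8 + 64 + 128 + 1024, so 11^1227 ≡ 11·6·8·4·16·12 ≡ 14 (mod 23).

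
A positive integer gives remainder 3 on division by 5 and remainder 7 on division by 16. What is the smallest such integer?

23

x ≡ 3 (mod 5) gives x ∈ {3, 8, 13, 18, 23}.
The first of these with x mod 16 = 7 is 23.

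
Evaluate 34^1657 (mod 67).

11

Successive squares of 34 mod 67: 34^1≡34, 34^2≡17, 34^4≡21, 34^8≡39, 34^16≡47, 34^32≡65, 34^64≡4, 34^128≡16, 34^256≡55, 34^512≡10, 34^1024≡33.
1657 = 1 + 8 + 16 + 32 + 64 + 512 + 1024, so 34^1657 ≡ 34·39·47·65·4·10·33 ≡ 11 (mod 67).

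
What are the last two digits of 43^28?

01

Successive squares of 43 mod 100: 43^1≡43, 43^2≡49, 43^4≡1, 43^8≡1, 43^16≡1.
28 = 4 + 8 + 16, so 43^28 ≡ 1·1·1 ≡ 1 (mod 100).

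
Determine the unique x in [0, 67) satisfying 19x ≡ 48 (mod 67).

19⁻¹ ≡ 60 (mod 67) because 19·60 = 1140 = 17·67 + 1.
So x ≡ 60·48 = 2880 ≡ 66 (mod 67).

66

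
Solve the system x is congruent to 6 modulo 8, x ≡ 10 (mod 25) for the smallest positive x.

110

Since 25·1 ≡ 1 (mod 8), take x = 10 + 25·((6−10)·1 mod 8) = 10 + 25·4 = 110.
Check: 110 mod 8 = 6, 110 mod 25 = 10.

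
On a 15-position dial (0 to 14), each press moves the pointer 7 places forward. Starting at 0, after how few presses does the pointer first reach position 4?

7⁻¹ ≡ 13 (mod 15) because 7·13 = 91 = 6·15 + 1.
So x ≡ 13·4 = 52 ≡ 7 (mod 15).
Check: 7·7 = 49 = 3·15 + 4.

7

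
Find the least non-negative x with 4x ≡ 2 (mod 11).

The inverse of 4 mod 11 is 3 (since 4·3 = 12 ≡ 1).
So x ≡ 3·2 = 6 ≡ 6 (mod 11).
Check: 4·6 = 24 = 2·11 + 2.

6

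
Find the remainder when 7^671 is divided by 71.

69

Square-and-reduce mod 71: 7^1≡7, 7^2≡49, 7^4≡58, 7^8≡27, 7^16≡19, 7^32≡6, 7^64≡36, 7^128≡18, 7^256≡40, 7^512≡38.
Since 671 = 1 + 2 + 4 + 8 + 16 + 128 + 512 in binary, 7^671 ≡ 7·49·58·27·19·18·38 ≡ 69 (mod 71).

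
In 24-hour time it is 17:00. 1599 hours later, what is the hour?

Dividing 1599 by 24 gives quotient 66 and remainder 15.
(17 + 15) mod 24 = 8.

8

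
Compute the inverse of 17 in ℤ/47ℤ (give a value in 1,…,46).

17·36 = 612 = 13·47 + 1, so 17⁻¹ ≡ 36 (mod 47).

36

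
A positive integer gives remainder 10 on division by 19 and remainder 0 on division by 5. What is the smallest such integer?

x ≡ 0 (mod 5) gives x ∈ {0, 5, 10}.
The first of these with x mod 19 = 10 is 10.

10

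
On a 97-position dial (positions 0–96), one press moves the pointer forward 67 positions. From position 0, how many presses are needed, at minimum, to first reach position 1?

42

67·42 = 2814 = 29·97 + 1, so 67⁻¹ ≡ 42 (mod 97).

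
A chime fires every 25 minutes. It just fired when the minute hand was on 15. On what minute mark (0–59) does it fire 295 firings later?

10

295·25 = 7375.
7375 − 122·60 = 55, so 7375 ≡ 55 (mod 60).
(15 + 55) mod 60 = 10.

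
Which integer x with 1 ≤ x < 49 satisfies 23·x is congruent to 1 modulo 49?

23·32 = 736 = 15·49 + 1, so 23⁻¹ ≡ 32 (mod 49).

32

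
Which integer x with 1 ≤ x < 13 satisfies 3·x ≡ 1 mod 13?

13 = 4·3 + 1
3 = 3·1 + 0
Back-substituting gives 3·9 ≡ 1 (mod 13).

9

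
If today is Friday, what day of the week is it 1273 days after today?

1273 = 181·7 + 6, so 1273 mod 7 = 6.
Friday + 6 days → Thursday.

Thursday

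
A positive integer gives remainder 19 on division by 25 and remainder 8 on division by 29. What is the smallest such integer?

269

x ≡ 19 (mod 25) gives x ∈ {19, 44, 69, 94, 119, 144, 169, 194, …}.
The first of these with x mod 29 = 8 is 269.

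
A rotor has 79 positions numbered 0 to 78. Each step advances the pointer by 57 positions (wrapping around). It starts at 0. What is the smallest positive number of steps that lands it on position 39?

9

57⁻¹ ≡ 61 (mod 79) because 57·61 = 3477 = 44·79 + 1.
Multiplying both sides by 61: x ≡ 61·39 = 2379 ≡ 9 (mod 79).
Check: 57·9 = 513 = 6·79 + 39.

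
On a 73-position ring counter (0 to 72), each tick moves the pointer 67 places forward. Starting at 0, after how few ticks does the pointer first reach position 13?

67⁻¹ ≡ 12 (mod 73) because 67·12 = 804 = 11·73 + 1.
So x ≡ 12·13 = 156 ≡ 10 (mod 73).

10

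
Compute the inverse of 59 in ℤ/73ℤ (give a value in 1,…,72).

26

73 = 1·59 + 14
59 = 4·14 + 3
14 = 4·3 + 2
3 = 1·2 + 1
2 = 2·1 + 0
Back-substituting gives 59·26 ≡ 1 (mod 73).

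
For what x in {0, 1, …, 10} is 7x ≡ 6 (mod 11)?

4

The inverse of 7 mod 11 is 8 (since 7·8 = 56 ≡ 1).
So x ≡ 8·6 = 48 ≡ 4 (mod 11).
Check: 7·4 = 28 = 2·11 + 6.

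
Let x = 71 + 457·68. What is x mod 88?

457·68 = 31076.
Dividing 31076 by 88 gives quotient 353 and remainder 12.
(71 + 12) mod 88 = 83.

83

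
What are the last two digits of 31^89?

By repeated squaring mod 100: 31^1≡31, 31^2≡61, 31^4≡21, 31^8≡41, 31^16≡81, 31^32≡61, 31^64≡21.
89 = 1 + 8 + 16 + 64, so 31^89 ≡ 31·41·81·21 ≡ 71 (mod 100).

71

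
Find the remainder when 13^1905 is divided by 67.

45

Successive squares of 13 mod 67: 13^1≡13, 13^2≡35, 13^4≡19, 13^8≡26, 13^16≡6, 13^32≡36, 13^64≡23, 13^128≡60, 13^256≡49, 13^512≡56, 13^1024≡54.
Since 1905 = 1 + 16 + 32 + 64 + 256 + 512 + 1024 in binary, 13^1905 ≡ 13·6·36·23·49·56·54 ≡ 45 (mod 67).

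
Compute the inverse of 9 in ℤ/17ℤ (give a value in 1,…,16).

2

9·2 = 18 = 1·17 + 1, so 9⁻¹ ≡ 2 (mod 17).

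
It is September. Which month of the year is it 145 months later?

October

145 = 12·12 + 1, so 145 mod 12 = 1.
September + 1 month → October.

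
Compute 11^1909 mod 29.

14

By repeated squaring mod 29: 11^1≡11, 11^2≡5, 11^4≡25, 11^8≡16, 11^16≡24, 11^32≡25, 11^64≡16, 11^128≡24, 11^256≡25, 11^512≡16, 11^1024≡24.
Since 1909 = 1 + 4 + 16 + 32 + 64 + 256 + 512 + 1024 in binary, 11^1909 ≡ 11·25·24·25·16·25·16·24 ≡ 14 (mod 29).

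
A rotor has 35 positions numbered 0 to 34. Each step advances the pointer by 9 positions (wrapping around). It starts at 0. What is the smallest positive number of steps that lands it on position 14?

9⁻¹ ≡ 4 (mod 35) because 9·4 = 36 = 1·35 + 1.
So x ≡ 4·14 = 56 ≡ 21 (mod 35).

21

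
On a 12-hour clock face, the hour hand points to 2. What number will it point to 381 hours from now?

11

381 − 31·12 = 9, so 381 ≡ 9 (mod 12).
2 + 9 → 11 on a 12-hour dial.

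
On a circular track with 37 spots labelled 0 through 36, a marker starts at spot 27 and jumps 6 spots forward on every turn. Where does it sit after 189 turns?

189·6 = 1134.
1134 = 30·37 + 24, so 1134 mod 37 = 24.
(27 + 24) mod 37 = 14.

14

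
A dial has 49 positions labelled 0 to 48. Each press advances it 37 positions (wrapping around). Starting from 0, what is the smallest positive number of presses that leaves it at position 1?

49 = 1·37 + 12
37 = 3·12 + 1
12 = 12·1 + 0
Back-substituting gives 37·4 ≡ 1 (mod 49).

4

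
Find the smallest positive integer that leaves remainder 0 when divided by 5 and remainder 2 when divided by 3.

5

x ≡ 2 (mod 3) gives x ∈ {2, 5}.
The first of these with x mod 5 = 0 is 5.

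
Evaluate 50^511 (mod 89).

Successive squares of 50 mod 89: 50^1≡50, 50^2≡8, 50^4≡64, 50^8≡2, 50^16≡4, 50^32≡16, 50^64≡78, 50^128≡32, 50^256≡45.
511 = 1 + 2 + 4 + 8 + 16 + 32 + 64 + 128 + 256, so 50^511 ≡ 50·8·64·2·4·16·78·32·45 ≡ 85 (mod 89).

85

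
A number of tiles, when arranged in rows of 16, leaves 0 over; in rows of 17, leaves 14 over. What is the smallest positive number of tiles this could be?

x ≡ 0 (mod 16) gives x ∈ {0, 16, 32, 48}.
The first of these with x mod 17 = 14 is 48.

48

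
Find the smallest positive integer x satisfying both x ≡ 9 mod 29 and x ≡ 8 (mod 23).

560

Since 23·24 ≡ 1 (mod 29), take x = 8 + 23·((9−8)·24 mod 29) = 8 + 23·24 = 560.
Check: 560 mod 29 = 9, 560 mod 23 = 8.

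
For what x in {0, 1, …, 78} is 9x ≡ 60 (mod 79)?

9⁻¹ ≡ 44 (mod 79) because 9·44 = 396 = 5·79 + 1.
Multiplying both sides by 44: x ≡ 44·60 = 2640 ≡ 33 (mod 79).

33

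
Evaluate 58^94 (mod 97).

Square-and-reduce mod 97: 58^1≡58, 58^2≡66, 58^4≡88, 58^8≡81, 58^16≡62, 58^32≡61, 58^64≡35.
94 = 2 + 4 + 8 + 16 + 64, so 58^94 ≡ 66·88·81·62·35 ≡ 25 (mod 97).

25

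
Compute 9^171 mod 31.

Square-and-reduce mod 31: 9^1≡9, 9^2≡19, 9^4≡20, 9^8≡28, 9^16≡9, 9^32≡19, 9^64≡20, 9^128≡28.
171 = 1 + 2 + 8 + 32 + 128, so 9^171 ≡ 9·19·28·19·28 ≡ 8 (mod 31).

8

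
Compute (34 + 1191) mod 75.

25

Dividing 1191 by 75 gives quotient 15 and remainder 66.
(34 + 66) mod 75 = 25.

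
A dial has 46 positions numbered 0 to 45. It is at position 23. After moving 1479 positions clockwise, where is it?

1479 mod 46 = 7 (since 32·46 = 1472).
(23 + 7) mod 46 = 30.

30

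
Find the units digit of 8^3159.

Powers of 8 mod 10 repeat with period 4: 8, 4, 2, 6.
3159 mod 4 = 3, so the last digit matches 8^3 = 2.

2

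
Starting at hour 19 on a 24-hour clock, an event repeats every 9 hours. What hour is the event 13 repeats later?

16

13·9 = 117.
Dividing 117 by 24 gives quotient 4 and remainder 21.
(19 + 21) mod 24 = 16.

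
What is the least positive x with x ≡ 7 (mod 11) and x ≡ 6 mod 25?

106

x ≡ 7 (mod 11) gives x ∈ {7, 18, 29, 40, 51, 62, 73, 84, …}.
The first of these with x mod 25 = 6 is 106.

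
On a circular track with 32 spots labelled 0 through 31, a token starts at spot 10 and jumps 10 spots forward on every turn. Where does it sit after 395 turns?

395·10 = 3950.
3950 − 123·32 = 14, so 3950 ≡ 14 (mod 32).
(10 + 14) mod 32 = 24.

24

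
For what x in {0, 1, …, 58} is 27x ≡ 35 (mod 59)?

The inverse of 27 mod 59 is 35 (since 27·35 = 945 ≡ 1).
Multiplying both sides by 35: x ≡ 35·35 = 1225 ≡ 45 (mod 59).
Check: 27·45 = 1215 = 20·59 + 35.

45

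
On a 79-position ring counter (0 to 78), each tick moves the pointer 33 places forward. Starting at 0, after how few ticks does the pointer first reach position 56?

The inverse of 33 mod 79 is 12 (since 33·12 = 396 ≡ 1).
Multiplying both sides by 12: x ≡ 12·56 = 672 ≡ 40 (mod 79).
Check: 33·40 = 1320 = 16·79 + 56.

40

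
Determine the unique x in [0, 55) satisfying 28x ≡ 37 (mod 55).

28⁻¹ ≡ 2 (mod 55) because 28·2 = 56 = 1·55 + 1.
So x ≡ 2·37 = 74 ≡ 19 (mod 55).

19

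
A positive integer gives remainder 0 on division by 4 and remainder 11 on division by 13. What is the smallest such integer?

24

Since 13·1 ≡ 1 (mod 4), take x = 11 + 13·((0−11)·1 mod 4) = 11 + 13·1 = 24.
Check: 24 mod 4 = 0, 24 mod 13 = 11.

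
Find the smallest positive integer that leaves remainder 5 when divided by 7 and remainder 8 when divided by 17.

Since 17·5 ≡ 1 (mod 7), take x = 8 + 17·((5−8)·5 mod 7) = 8 + 17·6 = 110.
Check: 110 mod 7 = 5, 110 mod 17 = 8.

110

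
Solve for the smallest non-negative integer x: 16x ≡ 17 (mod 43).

36

16⁻¹ ≡ 35 (mod 43) because 16·35 = 560 = 13·43 + 1.
So x ≡ 35·17 = 595 ≡ 36 (mod 43).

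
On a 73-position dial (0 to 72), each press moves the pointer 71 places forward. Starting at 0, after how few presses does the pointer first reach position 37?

18

71⁻¹ ≡ 36 (mod 73) because 71·36 = 2556 = 35·73 + 1.
Multiplying both sides by 36: x ≡ 36·37 = 1332 ≡ 18 (mod 73).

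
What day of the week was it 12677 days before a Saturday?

12677 mod 7 = 0 (since 1811·7 = 12677).
Saturday − 0 days → Saturday.

Saturday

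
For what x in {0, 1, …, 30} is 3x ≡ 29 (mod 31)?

20

The inverse of 3 mod 31 is 21 (since 3·21 = 63 ≡ 1).
So x ≡ 21·29 = 609 ≡ 20 (mod 31).
Check: 3·20 = 60 = 1·31 + 29.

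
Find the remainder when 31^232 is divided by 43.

31

Successive squares of 31 mod 43: 31^1≡31, 31^2≡15, 31^4≡10, 31^8≡14, 31^16≡24, 31^32≡17, 31^64≡31, 31^128≡15.
232 = 8 + 32 + 64 + 128, so 31^232 ≡ 14·17·31·15 ≡ 31 (mod 43).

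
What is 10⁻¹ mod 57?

40

10·40 = 400 = 7·57 + 1, so 10⁻¹ ≡ 40 (mod 57).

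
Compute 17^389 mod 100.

97

Successive squares of 17 mod 100: 17^1≡17, 17^2≡89, 17^4≡21, 17^8≡41, 17^16≡81, 17^32≡61, 17^64≡21, 17^128≡41, 17^256≡81.
389 = 1 + 4 + 128 + 256, so 17^389 ≡ 17·21·41·81 ≡ 97 (mod 100).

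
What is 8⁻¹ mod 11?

11 = 1·8 + 3
8 = 2·3 + 2
3 = 1·2 + 1
2 = 2·1 + 0
Back-substituting gives 8·7 ≡ 1 (mod 11).

7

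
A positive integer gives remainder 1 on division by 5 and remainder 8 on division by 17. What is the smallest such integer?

76

Since 17·3 ≡ 1 (mod 5), take x = 8 + 17·((1−8)·3 mod 5) = 8 + 17·4 = 76.
Check: 76 mod 5 = 1, 76 mod 17 = 8.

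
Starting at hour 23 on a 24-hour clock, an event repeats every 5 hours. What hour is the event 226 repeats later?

1

226·5 = 1130.
1130 mod 24 = 2 (since 47·24 = 1128).
(23 + 2) mod 24 = 1.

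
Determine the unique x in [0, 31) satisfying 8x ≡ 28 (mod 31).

19

The inverse of 8 mod 31 is 4 (since 8·4 = 32 ≡ 1).
So x ≡ 4·28 = 112 ≡ 19 (mod 31).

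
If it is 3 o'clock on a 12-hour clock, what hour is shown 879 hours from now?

6

Dividing 879 by 12 gives quotient 73 and remainder 3.
3 + 3 → 6 on a 12-hour dial.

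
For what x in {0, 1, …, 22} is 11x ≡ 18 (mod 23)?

10

11⁻¹ ≡ 21 (mod 23) because 11·21 = 231 = 10·23 + 1.
So x ≡ 21·18 = 378 ≡ 10 (mod 23).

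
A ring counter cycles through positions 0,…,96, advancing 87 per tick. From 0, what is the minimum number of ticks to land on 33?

84

87⁻¹ ≡ 29 (mod 97) because 87·29 = 2523 = 26·97 + 1.
So x ≡ 29·33 = 957 ≡ 84 (mod 97).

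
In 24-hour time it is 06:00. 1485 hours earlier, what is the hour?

1485 mod 24 = 21 (since 61·24 = 1464).
(6 − 21) mod 24 = 9.

9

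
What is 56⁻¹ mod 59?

39

59 = 1·56 + 3
56 = 18·3 + 2
3 = 1·2 + 1
2 = 2·1 + 0
Back-substituting gives 56·39 ≡ 1 (mod 59).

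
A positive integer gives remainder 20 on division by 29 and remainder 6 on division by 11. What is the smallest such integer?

x ≡ 6 (mod 11) gives x ∈ {6, 17, 28, 39, 50, 61, 72, 83, …}.
The first of these with x mod 29 = 20 is 281.

281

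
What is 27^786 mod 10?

9

Powers of 7 mod 10 repeat with period 4: 7, 9, 3, 1.
786 leaves remainder 2 on division by 4, so 27^786 ends in 9.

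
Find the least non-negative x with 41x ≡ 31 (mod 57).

23

The inverse of 41 mod 57 is 32 (since 41·32 = 1312 ≡ 1).
Multiplying both sides by 32: x ≡ 32·31 = 992 ≡ 23 (mod 57).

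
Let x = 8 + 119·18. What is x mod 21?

8

119·18 = 2142.
2142 − 102·21 = 0, so 2142 ≡ 0 (mod 21).
(8 + 0) mod 21 = 8.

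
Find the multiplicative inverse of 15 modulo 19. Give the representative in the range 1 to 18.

14

15·14 = 210 = 11·19 + 1, so 15⁻¹ ≡ 14 (mod 19).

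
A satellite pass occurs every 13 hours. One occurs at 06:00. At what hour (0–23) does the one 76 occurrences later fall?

10

76·13 = 988.
988 mod 24 = 4 (since 41·24 = 984).
(6 + 4) mod 24 = 10.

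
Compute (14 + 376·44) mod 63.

376·44 = 16544.
16544 − 262·63 = 38, so 16544 ≡ 38 (mod 63).
(14 + 38) mod 63 = 52.

52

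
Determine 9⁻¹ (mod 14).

11

9·11 = 99 = 7·14 + 1, so 9⁻¹ ≡ 11 (mod 14).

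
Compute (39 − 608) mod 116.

608 = 5·116 + 28, so 608 mod 116 = 28.
(39 − 28) mod 116 = 11.

11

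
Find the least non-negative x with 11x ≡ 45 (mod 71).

11⁻¹ ≡ 13 (mod 71) because 11·13 = 143 = 2·71 + 1.
So x ≡ 13·45 = 585 ≡ 17 (mod 71).

17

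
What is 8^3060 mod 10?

Powers of 8 mod 10 repeat with period 4: 8, 4, 2, 6.
3060 leaves remainder 0 on division by 4, so 8^3060 ends in 6.

6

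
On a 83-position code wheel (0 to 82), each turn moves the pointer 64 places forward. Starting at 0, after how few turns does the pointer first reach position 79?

57

64⁻¹ ≡ 48 (mod 83) because 64·48 = 3072 = 37·83 + 1.
So x ≡ 48·79 = 3792 ≡ 57 (mod 83).
Check: 64·57 = 3648 = 43·83 + 79.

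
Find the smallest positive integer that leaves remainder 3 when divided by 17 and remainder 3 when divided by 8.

Since 8·15 ≡ 1 (mod 17), take x = 3 + 8·((3−3)·15 mod 17) = 3 + 8·0 = 3.
Check: 3 mod 17 = 3, 3 mod 8 = 3.

3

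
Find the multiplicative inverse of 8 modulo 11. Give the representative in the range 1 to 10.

7

11 = 1·8 + 3
8 = 2·3 + 2
3 = 1·2 + 1
2 = 2·1 + 0
Back-substituting gives 8·7 ≡ 1 (mod 11).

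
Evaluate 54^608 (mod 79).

Successive squares of 54 mod 79: 54^1≡54, 54^2≡72, 54^4≡49, 54^8≡31, 54^16≡13, 54^32≡11, 54^64≡42, 54^128≡26, 54^256≡44, 54^512≡40.
608 = 32 + 64 + 512, so 54^608 ≡ 11·42·40 ≡ 73 (mod 79).

73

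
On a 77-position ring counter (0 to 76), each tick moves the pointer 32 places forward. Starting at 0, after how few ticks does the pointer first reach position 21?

The inverse of 32 mod 77 is 65 (since 32·65 = 2080 ≡ 1).
So x ≡ 65·21 = 1365 ≡ 56 (mod 77).
Check: 32·56 = 1792 = 23·77 + 21.

56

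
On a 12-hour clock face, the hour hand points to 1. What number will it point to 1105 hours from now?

2

1105 = 92·12 + 1, so 1105 mod 12 = 1.
1 + 1 → 2 on a 12-hour dial.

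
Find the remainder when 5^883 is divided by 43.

Successive squares of 5 mod 43: 5^1≡5, 5^2≡25, 5^4≡23, 5^8≡13, 5^16≡40, 5^32≡9, 5^64≡38, 5^128≡25, 5^256≡23, 5^512≡13.
Since 883 = 1 + 2 + 16 + 32 + 64 + 256 + 512 in binary, 5^883 ≡ 5·25·40·9·38·23·13 ≡ 5 (mod 43).

5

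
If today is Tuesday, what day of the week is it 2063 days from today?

2063 = 294·7 + 5, so 2063 mod 7 = 5.
Tuesday + 5 days → Sunday.

Sunday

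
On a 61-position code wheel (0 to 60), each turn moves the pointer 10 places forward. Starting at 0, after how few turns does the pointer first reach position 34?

The inverse of 10 mod 61 is 55 (since 10·55 = 550 ≡ 1).
So x ≡ 55·34 = 1870 ≡ 40 (mod 61).

40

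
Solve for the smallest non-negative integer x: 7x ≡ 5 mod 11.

The inverse of 7 mod 11 is 8 (since 7·8 = 56 ≡ 1).
So x ≡ 8·5 = 40 ≡ 7 (mod 11).

7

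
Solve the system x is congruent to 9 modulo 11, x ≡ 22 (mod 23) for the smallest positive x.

x ≡ 9 (mod 11) gives x ∈ {9, 20, 31, 42, 53, 64, 75, 86, …}.
The first of these with x mod 23 = 22 is 229.

229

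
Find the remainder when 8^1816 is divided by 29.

25

Square-and-reduce mod 29: 8^1≡8, 8^2≡6, 8^4≡7, 8^8≡20, 8^16≡23, 8^32≡7, 8^64≡20, 8^128≡23, 8^256≡7, 8^512≡20, 8^1024≡23.
1816 = 8 + 16 + 256 + 512 + 1024, so 8^1816 ≡ 20·23·7·20·23 ≡ 25 (mod 29).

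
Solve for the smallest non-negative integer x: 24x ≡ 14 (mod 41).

4

The inverse of 24 mod 41 is 12 (since 24·12 = 288 ≡ 1).
So x ≡ 12·14 = 168 ≡ 4 (mod 41).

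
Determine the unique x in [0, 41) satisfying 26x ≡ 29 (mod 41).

The inverse of 26 mod 41 is 30 (since 26·30 = 780 ≡ 1).
So x ≡ 30·29 = 870 ≡ 9 (mod 41).
Check: 26·9 = 234 = 5·41 + 29.

9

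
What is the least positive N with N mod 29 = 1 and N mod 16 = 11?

Since 16·20 ≡ 1 (mod 29), take x = 11 + 16·((1−11)·20 mod 29) = 11 + 16·3 = 59.
Check: 59 mod 29 = 1, 59 mod 16 = 11.

59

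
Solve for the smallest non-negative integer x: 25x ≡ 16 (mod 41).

40

The inverse of 25 mod 41 is 23 (since 25·23 = 575 ≡ 1).
So x ≡ 23·16 = 368 ≡ 40 (mod 41).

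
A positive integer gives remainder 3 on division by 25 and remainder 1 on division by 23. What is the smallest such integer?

553

x ≡ 1 (mod 23) gives x ∈ {1, 24, 47, 70, 93, 116, 139, 162, …}.
The first of these with x mod 25 = 3 is 553.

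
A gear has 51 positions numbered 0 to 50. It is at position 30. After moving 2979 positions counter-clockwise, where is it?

9

2979 = 58·51 + 21, so 2979 mod 51 = 21.
(30 − 21) mod 51 = 9.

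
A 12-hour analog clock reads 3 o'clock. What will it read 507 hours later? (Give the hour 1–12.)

6

507 mod 12 = 3 (since 42·12 = 504).
3 + 3 → 6 on a 12-hour dial.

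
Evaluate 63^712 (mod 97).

22

By repeated squaring mod 97: 63^1≡63, 63^2≡89, 63^4≡64, 63^8≡22, 63^16≡96, 63^32≡1, 63^64≡1, 63^128≡1, 63^256≡1, 63^512≡1.
712 = 8 + 64 + 128 + 512, so 63^712 ≡ 22·1·1·1 ≡ 22 (mod 97).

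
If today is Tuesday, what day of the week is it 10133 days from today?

10133 = 1447·7 + 4, so 10133 mod 7 = 4.
Tuesday + 4 days → Saturday.

Saturday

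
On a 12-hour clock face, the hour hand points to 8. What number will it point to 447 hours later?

447 = 37·12 + 3, so 447 mod 12 = 3.
8 + 3 → 11 on a 12-hour dial.

11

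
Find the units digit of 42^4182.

The units digit of 42^n cycles with period 4: 2, 4, 8, 6, …
4182 mod 4 = 2, so the last digit matches 2^2 = 4.

4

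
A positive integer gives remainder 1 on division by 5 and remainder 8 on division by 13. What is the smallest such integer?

21

Since 13·2 ≡ 1 (mod 5), take x = 8 + 13·((1−8)·2 mod 5) = 8 + 13·1 = 21.
Check: 21 mod 5 = 1, 21 mod 13 = 8.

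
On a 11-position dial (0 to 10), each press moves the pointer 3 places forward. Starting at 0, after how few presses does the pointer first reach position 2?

8

3⁻¹ ≡ 4 (mod 11) because 3·4 = 12 = 1·11 + 1.
Multiplying both sides by 4: x ≡ 4·2 = 8 ≡ 8 (mod 11).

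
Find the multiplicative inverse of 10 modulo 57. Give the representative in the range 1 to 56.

10·40 = 400 = 7·57 + 1, so 10⁻¹ ≡ 40 (mod 57).

40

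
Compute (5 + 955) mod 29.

3

955 − 32·29 = 27, so 955 ≡ 27 (mod 29).
(5 + 27) mod 29 = 3.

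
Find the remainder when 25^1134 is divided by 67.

By repeated squaring mod 67: 25^1≡25, 25^2≡22, 25^4≡15, 25^8≡24, 25^16≡40, 25^32≡59, 25^64≡64, 25^128≡9, 25^256≡14, 25^512≡62, 25^1024≡25.
1134 = 2 + 4 + 8 + 32 + 64 + 1024, so 25^1134 ≡ 22·15·24·59·64·25 ≡ 25 (mod 67).

25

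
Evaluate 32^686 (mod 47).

Successive squares of 32 mod 47: 32^1≡32, 32^2≡37, 32^4≡6, 32^8≡36, 32^16≡27, 32^32≡24, 32^64≡12, 32^128≡3, 32^256≡9, 32^512≡34.
686 = 2 + 4 + 8 + 32 + 128 + 512, so 32^686 ≡ 37·6·36·24·3·34 ≡ 8 (mod 47).

8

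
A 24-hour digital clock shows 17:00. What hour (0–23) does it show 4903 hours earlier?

10

Dividing 4903 by 24 gives quotient 204 and remainder 7.
(17 − 7) mod 24 = 10.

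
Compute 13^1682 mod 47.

12

By repeated squaring mod 47: 13^1≡13, 13^2≡28, 13^4≡32, 13^8≡37, 13^16≡6, 13^32≡36, 13^64≡27, 13^128≡24, 13^256≡12, 13^512≡3, 13^1024≡9.
1682 = 2 + 16 + 128 + 512 + 1024, so 13^1682 ≡ 28·6·24·3·9 ≡ 12 (mod 47).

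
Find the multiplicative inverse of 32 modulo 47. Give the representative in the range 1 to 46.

47 = 1·32 + 15
32 = 2·15 + 2
15 = 7·2 + 1
2 = 2·1 + 0
Back-substituting gives 32·25 ≡ 1 (mod 47).

25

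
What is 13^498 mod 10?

Powers of 3 mod 10 repeat with period 4: 3, 9, 7, 1.
498 mod 4 = 2, so the last digit matches 3^2 = 9.

9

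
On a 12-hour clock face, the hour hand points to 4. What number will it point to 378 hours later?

Dividing 378 by 12 gives quotient 31 and remainder 6.
4 + 6 → 10 on a 12-hour dial.

10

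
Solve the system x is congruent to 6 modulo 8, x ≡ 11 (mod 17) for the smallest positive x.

62

Since 17·1 ≡ 1 (mod 8), take x = 11 + 17·((6−11)·1 mod 8) = 11 + 17·3 = 62.
Check: 62 mod 8 = 6, 62 mod 17 = 11.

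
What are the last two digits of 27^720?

Square-and-reduce mod 100: 27^1≡27, 27^2≡29, 27^4≡41, 27^8≡81, 27^16≡61, 27^32≡21, 27^64≡41, 27^128≡81, 27^256≡61, 27^512≡21.
Since 720 = 16 + 64 + 128 + 512 in binary, 27^720 ≡ 61·41·81·21 ≡ 1 (mod 100).

01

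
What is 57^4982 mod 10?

9

Last digits of 7^n: 7, 9, 3, 1 (period 4).
4982 mod 4 = 2, so the last digit matches 7^2 = 9.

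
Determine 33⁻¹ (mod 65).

65 = 1·33 + 32
33 = 1·32 + 1
32 = 32·1 + 0
Back-substituting gives 33·2 ≡ 1 (mod 65).

2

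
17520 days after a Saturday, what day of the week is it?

Friday

17520 = 2502·7 + 6, so 17520 mod 7 = 6.
Saturday + 6 days → Friday.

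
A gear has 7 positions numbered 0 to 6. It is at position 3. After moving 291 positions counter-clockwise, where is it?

6

Dividing 291 by 7 gives quotient 41 and remainder 4.
(3 − 4) mod 7 = 6.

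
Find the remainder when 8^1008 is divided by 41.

Successive squares of 8 mod 41: 8^1≡8, 8^2≡23, 8^4≡37, 8^8≡16, 8^16≡10, 8^32≡18, 8^64≡37, 8^128≡16, 8^256≡10, 8^512≡18.
1008 = 16 + 32 + 64 + 128 + 256 + 512, so 8^1008 ≡ 10·18·37·16·10·18 ≡ 16 (mod 41).

16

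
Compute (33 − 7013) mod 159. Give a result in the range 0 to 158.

16

7013 = 44·159 + 17, so 7013 mod 159 = 17.
(33 − 17) mod 159 = 16.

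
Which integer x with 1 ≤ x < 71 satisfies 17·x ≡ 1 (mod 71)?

17·46 = 782 = 11·71 + 1, so 17⁻¹ ≡ 46 (mod 71).

46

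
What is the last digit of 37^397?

7

Powers of 7 mod 10 repeat with period 4: 7, 9, 3, 1.
397 leaves remainder 1 on division by 4, so 37^397 ends in 7.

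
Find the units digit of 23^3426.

Last digits of 3^n: 3, 9, 7, 1 (period 4).
3426 leaves remainder 2 on division by 4, so 23^3426 ends in 9.

9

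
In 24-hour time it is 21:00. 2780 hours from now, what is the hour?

17

2780 − 115·24 = 20, so 2780 ≡ 20 (mod 24).
(21 + 20) mod 24 = 17.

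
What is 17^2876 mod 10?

1

Last digits of 7^n: 7, 9, 3, 1 (period 4).
2876 leaves remainder 0 on division by 4, so 17^2876 ends in 1.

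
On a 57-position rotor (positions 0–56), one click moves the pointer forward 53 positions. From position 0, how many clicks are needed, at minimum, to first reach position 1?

14

57 = 1·53 + 4
53 = 13·4 + 1
4 = 4·1 + 0
Back-substituting gives 53·14 ≡ 1 (mod 57).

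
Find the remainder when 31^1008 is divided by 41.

16

Successive squares of 31 mod 41: 31^1≡31, 31^2≡18, 31^4≡37, 31^8≡16, 31^16≡10, 31^32≡18, 31^64≡37, 31^128≡16, 31^256≡10, 31^512≡18.
Since 1008 = 16 + 32 + 64 + 128 + 256 + 512 in binary, 31^1008 ≡ 10·18·37·16·10·18 ≡ 16 (mod 41).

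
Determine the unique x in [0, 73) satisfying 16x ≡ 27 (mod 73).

The inverse of 16 mod 73 is 32 (since 16·32 = 512 ≡ 1).
Multiplying both sides by 32: x ≡ 32·27 = 864 ≡ 61 (mod 73).
Check: 16·61 = 976 = 13·73 + 27.

61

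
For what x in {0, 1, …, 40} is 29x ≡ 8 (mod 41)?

13

29⁻¹ ≡ 17 (mod 41) because 29·17 = 493 = 12·41 + 1.
So x ≡ 17·8 = 136 ≡ 13 (mod 41).
Check: 29·13 = 377 = 9·41 + 8.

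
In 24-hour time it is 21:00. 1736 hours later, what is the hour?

1736 − 72·24 = 8, so 1736 ≡ 8 (mod 24).
(21 + 8) mod 24 = 5.

5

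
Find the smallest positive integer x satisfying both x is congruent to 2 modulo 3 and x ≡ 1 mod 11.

x ≡ 2 (mod 3) gives x ∈ {2, 5, 8, 11, 14, 17, 20, 23}.
The first of these with x mod 11 = 1 is 23.

23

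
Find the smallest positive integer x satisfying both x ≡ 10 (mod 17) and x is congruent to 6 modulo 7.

Since 7·5 ≡ 1 (mod 17), take x = 6 + 7·((10−6)·5 mod 17) = 6 + 7·3 = 27.
Check: 27 mod 17 = 10, 27 mod 7 = 6.

27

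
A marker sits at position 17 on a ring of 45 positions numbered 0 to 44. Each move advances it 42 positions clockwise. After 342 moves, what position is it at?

26

342·42 = 14364.
14364 − 319·45 = 9, so 14364 ≡ 9 (mod 45).
(17 + 9) mod 45 = 26.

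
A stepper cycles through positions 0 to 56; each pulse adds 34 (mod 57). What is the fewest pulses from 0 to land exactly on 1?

34·52 = 1768 = 31·57 + 1, so 34⁻¹ ≡ 52 (mod 57).

52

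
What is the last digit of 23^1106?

9

The units digit of 23^n cycles with period 4: 3, 9, 7, 1, …
1106 leaves remainder 2 on division by 4, so 23^1106 ends in 9.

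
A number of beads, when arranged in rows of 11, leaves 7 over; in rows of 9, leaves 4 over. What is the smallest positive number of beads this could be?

40

x ≡ 4 (mod 9) gives x ∈ {4, 13, 22, 31, 40}.
The first of these with x mod 11 = 7 is 40.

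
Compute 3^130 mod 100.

Square-and-reduce mod 100: 3^1≡3, 3^2≡9, 3^4≡81, 3^8≡61, 3^16≡21, 3^32≡41, 3^64≡81, 3^128≡61.
130 = 2 + 128, so 3^130 ≡ 9·61 ≡ 49 (mod 100).

49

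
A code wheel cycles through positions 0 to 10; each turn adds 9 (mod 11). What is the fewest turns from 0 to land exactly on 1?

5

11 = 1·9 + 2
9 = 4·2 + 1
2 = 2·1 + 0
Back-substituting gives 9·5 ≡ 1 (mod 11).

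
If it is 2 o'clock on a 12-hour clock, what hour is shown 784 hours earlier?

10

784 mod 12 = 4 (since 65·12 = 780).
2 − 4 → 10 on a 12-hour dial.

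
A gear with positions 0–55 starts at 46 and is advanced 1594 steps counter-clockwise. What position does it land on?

Dividing 1594 by 56 gives quotient 28 and remainder 26.
(46 − 26) mod 56 = 20.

20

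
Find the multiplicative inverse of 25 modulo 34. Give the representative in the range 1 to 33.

15

34 = 1·25 + 9
25 = 2·9 + 7
9 = 1·7 + 2
7 = 3·2 + 1
2 = 2·1 + 0
Back-substituting gives 25·15 ≡ 1 (mod 34).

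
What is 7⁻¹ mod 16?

16 = 2·7 + 2
7 = 3·2 + 1
2 = 2·1 + 0
Back-substituting gives 7·7 ≡ 1 (mod 16).

7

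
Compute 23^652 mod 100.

21

Square-and-reduce mod 100: 23^1≡23, 23^2≡29, 23^4≡41, 23^8≡81, 23^16≡61, 23^32≡21, 23^64≡41, 23^128≡81, 23^256≡61, 23^512≡21.
Since 652 = 4 + 8 + 128 + 512 in binary, 23^652 ≡ 41·81·81·21 ≡ 21 (mod 100).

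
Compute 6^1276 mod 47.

By repeated squaring mod 47: 6^1≡6, 6^2≡36, 6^4≡27, 6^8≡24, 6^16≡12, 6^32≡3, 6^64≡9, 6^128≡34, 6^256≡28, 6^512≡32, 6^1024≡37.
Since 1276 = 4 + 8 + 16 + 32 + 64 + 128 + 1024 in binary, 6^1276 ≡ 27·24·12·3·9·34·37 ≡ 14 (mod 47).

14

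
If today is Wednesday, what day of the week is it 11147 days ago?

Sunday

Dividing 11147 by 7 gives quotient 1592 and remainder 3.
Wednesday − 3 days → Sunday.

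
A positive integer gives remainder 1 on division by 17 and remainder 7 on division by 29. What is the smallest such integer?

Since 29·10 ≡ 1 (mod 17), take x = 7 + 29·((1−7)·10 mod 17) = 7 + 29·8 = 239.
Check: 239 mod 17 = 1, 239 mod 29 = 7.

239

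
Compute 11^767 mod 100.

Successive squares of 11 mod 100: 11^1≡11, 11^2≡21, 11^4≡41, 11^8≡81, 11^16≡61, 11^32≡21, 11^64≡41, 11^128≡81, 11^256≡61, 11^512≡21.
Since 767 = 1 + 2 + 4 + 8 + 16 + 32 + 64 + 128 + 512 in binary, 11^767 ≡ 11·21·41·81·61·21·41·81·21 ≡ 71 (mod 100).

71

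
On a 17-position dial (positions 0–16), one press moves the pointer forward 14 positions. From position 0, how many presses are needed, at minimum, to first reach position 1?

11

14·11 = 154 = 9·17 + 1, so 14⁻¹ ≡ 11 (mod 17).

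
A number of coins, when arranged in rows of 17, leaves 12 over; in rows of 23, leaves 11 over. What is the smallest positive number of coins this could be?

80

Since 23·3 ≡ 1 (mod 17), take x = 11 + 23·((12−11)·3 mod 17) = 11 + 23·3 = 80.
Check: 80 mod 17 = 12, 80 mod 23 = 11.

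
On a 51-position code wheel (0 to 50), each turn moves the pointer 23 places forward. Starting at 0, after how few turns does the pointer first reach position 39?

23⁻¹ ≡ 20 (mod 51) because 23·20 = 460 = 9·51 + 1.
So x ≡ 20·39 = 780 ≡ 15 (mod 51).

15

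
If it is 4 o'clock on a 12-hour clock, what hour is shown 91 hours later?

11

Dividing 91 by 12 gives quotient 7 and remainder 7.
4 + 7 → 11 on a 12-hour dial.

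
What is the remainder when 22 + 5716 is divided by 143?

18

5716 − 39·143 = 139, so 5716 ≡ 139 (mod 143).
(22 + 139) mod 143 = 18.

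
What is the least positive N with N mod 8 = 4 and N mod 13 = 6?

84

x ≡ 4 (mod 8) gives x ∈ {4, 12, 20, 28, 36, 44, 52, 60, …}.
The first of these with x mod 13 = 6 is 84.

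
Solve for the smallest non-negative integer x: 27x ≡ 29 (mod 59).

12

27⁻¹ ≡ 35 (mod 59) because 27·35 = 945 = 16·59 + 1.
So x ≡ 35·29 = 1015 ≡ 12 (mod 59).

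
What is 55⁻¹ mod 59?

59 = 1·55 + 4
55 = 13·4 + 3
4 = 1·3 + 1
3 = 3·1 + 0
Back-substituting gives 55·44 ≡ 1 (mod 59).

44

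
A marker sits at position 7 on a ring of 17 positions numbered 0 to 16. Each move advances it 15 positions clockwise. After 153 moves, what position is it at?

7

153·15 = 2295.
2295 − 135·17 = 0, so 2295 ≡ 0 (mod 17).
(7 + 0) mod 17 = 7.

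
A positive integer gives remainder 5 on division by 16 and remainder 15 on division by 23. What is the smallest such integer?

x ≡ 5 (mod 16) gives x ∈ {5, 21, 37, 53, 69, 85, 101, 117, …}.
The first of these with x mod 23 = 15 is 245.

245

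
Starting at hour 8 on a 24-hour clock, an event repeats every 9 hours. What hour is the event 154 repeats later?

154·9 = 1386.
1386 = 57·24 + 18, so 1386 mod 24 = 18.
(8 + 18) mod 24 = 2.

2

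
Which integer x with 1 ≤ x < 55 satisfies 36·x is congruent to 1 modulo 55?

55 = 1·36 + 19
36 = 1·19 + 17
19 = 1·17 + 2
17 = 8·2 + 1
2 = 2·1 + 0
Back-substituting gives 36·26 ≡ 1 (mod 55).

26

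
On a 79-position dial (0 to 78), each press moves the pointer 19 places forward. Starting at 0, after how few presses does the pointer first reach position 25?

72

The inverse of 19 mod 79 is 25 (since 19·25 = 475 ≡ 1).
Multiplying both sides by 25: x ≡ 25·25 = 625 ≡ 72 (mod 79).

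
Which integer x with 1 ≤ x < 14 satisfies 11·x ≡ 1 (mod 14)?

9

11·9 = 99 = 7·14 + 1, so 11⁻¹ ≡ 9 (mod 14).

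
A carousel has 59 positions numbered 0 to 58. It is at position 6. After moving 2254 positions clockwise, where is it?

2254 mod 59 = 12 (since 38·59 = 2242).
(6 + 12) mod 59 = 18.

18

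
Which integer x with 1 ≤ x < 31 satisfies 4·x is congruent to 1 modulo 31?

8

4·8 = 32 = 1·31 + 1, so 4⁻¹ ≡ 8 (mod 31).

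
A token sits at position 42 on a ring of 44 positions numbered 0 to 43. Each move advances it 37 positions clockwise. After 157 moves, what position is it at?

43

157·37 = 5809.
5809 = 132·44 + 1, so 5809 mod 44 = 1.
(42 + 1) mod 44 = 43.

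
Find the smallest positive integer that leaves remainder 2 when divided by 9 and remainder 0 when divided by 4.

Since 4·7 ≡ 1 (mod 9), take x = 0 + 4·((2−0)·7 mod 9) = 0 + 4·5 = 20.
Check: 20 mod 9 = 2, 20 mod 4 = 0.

20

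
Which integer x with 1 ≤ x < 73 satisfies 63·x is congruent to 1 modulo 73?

51

63·51 = 3213 = 44·73 + 1, so 63⁻¹ ≡ 51 (mod 73).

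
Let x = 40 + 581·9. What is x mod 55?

581·9 = 5229.
5229 = 95·55 + 4, so 5229 mod 55 = 4.
(40 + 4) mod 55 = 44.

44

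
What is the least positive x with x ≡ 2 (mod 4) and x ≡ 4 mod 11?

x ≡ 2 (mod 4) gives x ∈ {2, 6, 10, 14, 18, 22, 26}.
The first of these with x mod 11 = 4 is 26.

26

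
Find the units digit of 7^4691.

The units digit of 7^n cycles with period 4: 7, 9, 3, 1, …
4691 leaves remainder 3 on division by 4, so 7^4691 ends in 3.

3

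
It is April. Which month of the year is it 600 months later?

Dividing 600 by 12 gives quotient 50 and remainder 0.
April + 0 months → April.

April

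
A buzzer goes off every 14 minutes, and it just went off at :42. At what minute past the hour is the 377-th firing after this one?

40

377·14 = 5278.
5278 − 87·60 = 58, so 5278 ≡ 58 (mod 60).
(42 + 58) mod 60 = 40.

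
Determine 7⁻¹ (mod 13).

2

7·2 = 14 = 1·13 + 1, so 7⁻¹ ≡ 2 (mod 13).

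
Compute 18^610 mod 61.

Successive squares of 18 mod 61: 18^1≡18, 18^2≡19, 18^4≡56, 18^8≡25, 18^16≡15, 18^32≡42, 18^64≡56, 18^128≡25, 18^256≡15, 18^512≡42.
610 = 2 + 32 + 64 + 512, so 18^610 ≡ 19·42·56·42 ≡ 48 (mod 61).

48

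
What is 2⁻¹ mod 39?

2·20 = 40 = 1·39 + 1, so 2⁻¹ ≡ 20 (mod 39).

20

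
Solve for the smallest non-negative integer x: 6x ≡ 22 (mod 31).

14

The inverse of 6 mod 31 is 26 (since 6·26 = 156 ≡ 1).
So x ≡ 26·22 = 572 ≡ 14 (mod 31).
Check: 6·14 = 84 = 2·31 + 22.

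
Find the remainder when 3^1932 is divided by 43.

1

Square-and-reduce mod 43: 3^1≡3, 3^2≡9, 3^4≡38, 3^8≡25, 3^16≡23, 3^32≡13, 3^64≡40, 3^128≡9, 3^256≡38, 3^512≡25, 3^1024≡23.
Since 1932 = 4 + 8 + 128 + 256 + 512 + 1024 in binary, 3^1932 ≡ 38·25·9·38·25·23 ≡ 1 (mod 43).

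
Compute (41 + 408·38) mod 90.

408·38 = 15504.
15504 = 172·90 + 24, so 15504 mod 90 = 24.
(41 + 24) mod 90 = 65.

65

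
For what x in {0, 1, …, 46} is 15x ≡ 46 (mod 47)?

The inverse of 15 mod 47 is 22 (since 15·22 = 330 ≡ 1).
So x ≡ 22·46 = 1012 ≡ 25 (mod 47).
Check: 15·25 = 375 = 7·47 + 46.

25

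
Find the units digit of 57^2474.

The units digit of 57^n cycles with period 4: 7, 9, 3, 1, …
2474 leaves remainder 2 on division by 4, so 57^2474 ends in 9.

9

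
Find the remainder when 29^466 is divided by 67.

29

Successive squares of 29 mod 67: 29^1≡29, 29^2≡37, 29^4≡29, 29^8≡37, 29^16≡29, 29^32≡37, 29^64≡29, 29^128≡37, 29^256≡29.
466 = 2 + 16 + 64 + 128 + 256, so 29^466 ≡ 37·29·29·37·29 ≡ 29 (mod 67).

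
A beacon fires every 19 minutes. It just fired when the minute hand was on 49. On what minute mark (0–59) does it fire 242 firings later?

27

242·19 = 4598.
Dividing 4598 by 60 gives quotient 76 and remainder 38.
(49 + 38) mod 60 = 27.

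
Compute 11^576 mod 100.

Square-and-reduce mod 100: 11^1≡11, 11^2≡21, 11^4≡41, 11^8≡81, 11^16≡61, 11^32≡21, 11^64≡41, 11^128≡81, 11^256≡61, 11^512≡21.
Since 576 = 64 + 512 in binary, 11^576 ≡ 41·21 ≡ 61 (mod 100).

61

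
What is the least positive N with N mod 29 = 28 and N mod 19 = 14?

318

Since 19·26 ≡ 1 (mod 29), take x = 14 + 19·((28−14)·26 mod 29) = 14 + 19·16 = 318.
Check: 318 mod 29 = 28, 318 mod 19 = 14.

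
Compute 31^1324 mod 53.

By repeated squaring mod 53: 31^1≡31, 31^2≡7, 31^4≡49, 31^8≡16, 31^16≡44, 31^32≡28, 31^64≡42, 31^128≡15, 31^256≡13, 31^512≡10, 31^1024≡47.
1324 = 4 + 8 + 32 + 256 + 1024, so 31^1324 ≡ 49·16·28·13·47 ≡ 15 (mod 53).

15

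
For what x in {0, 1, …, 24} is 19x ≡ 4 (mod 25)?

19⁻¹ ≡ 4 (mod 25) because 19·4 = 76 = 3·25 + 1.
So x ≡ 4·4 = 16 ≡ 16 (mod 25).
Check: 19·16 = 304 = 12·25 + 4.

16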